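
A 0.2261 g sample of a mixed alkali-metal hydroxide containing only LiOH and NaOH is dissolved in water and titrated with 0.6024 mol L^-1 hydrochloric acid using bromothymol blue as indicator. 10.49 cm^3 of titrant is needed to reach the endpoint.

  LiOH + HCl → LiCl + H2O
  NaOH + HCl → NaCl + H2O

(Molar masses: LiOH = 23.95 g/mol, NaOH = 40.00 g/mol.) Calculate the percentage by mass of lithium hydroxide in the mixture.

n(HCl) = 0.01049 × 0.6024 = 6.319 × 10^-3 mol
Let x = n(LiOH), y = n(NaOH).
Titrant: 1x + 1y = 6.319 × 10^-3;  mass: 23.95x + 40.00y = 0.2261
Solving, x = 1.661 × 10^-3 mol, y = 4.658 × 10^-3 mol
mass of LiOH = 1.661 × 10^-3 × 23.95 = 0.03979 g
% LiOH = 0.03979 / 0.2261 × 100 = 17.60 %

17.60 %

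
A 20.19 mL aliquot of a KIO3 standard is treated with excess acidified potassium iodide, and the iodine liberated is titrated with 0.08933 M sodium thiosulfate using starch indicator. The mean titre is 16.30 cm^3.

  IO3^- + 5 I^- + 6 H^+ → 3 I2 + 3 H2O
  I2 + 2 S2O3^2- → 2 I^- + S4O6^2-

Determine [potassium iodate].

n(S2O3^2-) = 0.01630 × 0.08933 = 1.456 × 10^-3 mol
n(I2) = n(S2O3^2-)/2 = 7.280 × 10^-4 mol
From the 1:3 ratio, n(IO3^-) in the aliquot = 1/3 × 7.280 × 10^-4 = 2.427 × 10^-4 mol
[IO3^-] = 2.427 × 10^-4 / 0.02019 = 0.01202 mol/L

0.01202 M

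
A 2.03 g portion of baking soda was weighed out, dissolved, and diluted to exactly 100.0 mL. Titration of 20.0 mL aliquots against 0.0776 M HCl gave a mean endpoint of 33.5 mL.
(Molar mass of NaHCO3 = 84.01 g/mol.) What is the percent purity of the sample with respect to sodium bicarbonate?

NaHCO3 + HCl → NaCl + H2O + CO2
n(HCl) per titration = 0.0335 × 0.0776 = 2.60 × 10^-3 mol
n(NaHCO3) in each aliquot = 2.60 × 10^-3 mol (1:1 ratio)
n(NaHCO3) in the whole flask = 2.60 × 10^-3 × 100.0/20.0 = 0.0130 mol
mass of NaHCO3 = 0.0130 × 84.01 = 1.09 g
% NaHCO3 = 1.09 / 2.03 × 100 = 53.8 %

53.8 %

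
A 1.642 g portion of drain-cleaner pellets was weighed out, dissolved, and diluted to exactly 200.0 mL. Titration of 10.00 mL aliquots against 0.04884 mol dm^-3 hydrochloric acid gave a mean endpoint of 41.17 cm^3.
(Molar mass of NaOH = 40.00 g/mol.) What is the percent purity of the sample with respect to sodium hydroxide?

97.97 %

NaOH + HCl → NaCl + H2O
n(HCl) per titration = 0.04117 × 0.04884 = 2.011 × 10^-3 mol
n(NaOH) in each aliquot = 2.011 × 10^-3 mol (1:1 ratio)
n(NaOH) in the whole flask = 2.011 × 10^-3 × 200.0/10.00 = 0.04021 mol
mass of NaOH = 0.04021 × 40.00 = 1.609 g
% NaOH = 1.609 / 1.642 × 100 = 97.97 %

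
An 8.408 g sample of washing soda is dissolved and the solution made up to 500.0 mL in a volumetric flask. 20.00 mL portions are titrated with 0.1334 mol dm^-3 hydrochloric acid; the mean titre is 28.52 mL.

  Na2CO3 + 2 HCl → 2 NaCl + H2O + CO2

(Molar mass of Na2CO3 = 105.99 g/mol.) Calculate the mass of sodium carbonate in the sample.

5.041 g

n(HCl) per titration = 0.02852 × 0.1334 = 3.805 × 10^-3 mol
From the 1:2 ratio, n(Na2CO3) in each aliquot = 1/2 × 3.805 × 10^-3 = 1.902 × 10^-3 mol
n(Na2CO3) in the whole flask = 1.902 × 10^-3 × 500.0/20.00 = 0.04756 mol
mass of Na2CO3 = 0.04756 × 105.99 = 5.041 g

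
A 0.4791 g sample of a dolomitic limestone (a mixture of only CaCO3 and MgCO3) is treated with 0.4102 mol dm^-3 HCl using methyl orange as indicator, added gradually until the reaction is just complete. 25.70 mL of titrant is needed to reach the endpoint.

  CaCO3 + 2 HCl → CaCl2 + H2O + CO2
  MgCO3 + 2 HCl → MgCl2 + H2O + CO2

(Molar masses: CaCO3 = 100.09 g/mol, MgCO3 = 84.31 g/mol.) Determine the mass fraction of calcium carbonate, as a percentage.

45.93 %

n(HCl) = 0.02570 × 0.4102 = 0.01054 mol
Let x = n(CaCO3), y = n(MgCO3).
Titrant: 2x + 2y = 0.01054;  mass: 100.09x + 84.31y = 0.4791
Solving, x = 2.199 × 10^-3 mol, y = 3.072 × 10^-3 mol
mass of CaCO3 = 2.199 × 10^-3 × 100.09 = 0.2201 g
% CaCO3 = 0.2201 / 0.4791 × 100 = 45.93 %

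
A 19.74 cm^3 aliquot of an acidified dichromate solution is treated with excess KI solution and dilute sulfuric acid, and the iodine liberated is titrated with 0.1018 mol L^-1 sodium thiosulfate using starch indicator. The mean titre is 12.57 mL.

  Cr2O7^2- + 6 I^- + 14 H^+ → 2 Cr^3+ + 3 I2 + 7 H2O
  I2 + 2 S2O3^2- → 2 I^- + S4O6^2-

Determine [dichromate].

0.01080 mol/L

n(S2O3^2-) = 0.01257 × 0.1018 = 1.280 × 10^-3 mol
n(I2) = n(S2O3^2-)/2 = 6.398 × 10^-4 mol
From the 1:3 ratio, n(Cr2O7^2-) in the aliquot = 1/3 × 6.398 × 10^-4 = 2.133 × 10^-4 mol
[Cr2O7^2-] = 2.133 × 10^-4 / 0.01974 = 0.01080 mol/L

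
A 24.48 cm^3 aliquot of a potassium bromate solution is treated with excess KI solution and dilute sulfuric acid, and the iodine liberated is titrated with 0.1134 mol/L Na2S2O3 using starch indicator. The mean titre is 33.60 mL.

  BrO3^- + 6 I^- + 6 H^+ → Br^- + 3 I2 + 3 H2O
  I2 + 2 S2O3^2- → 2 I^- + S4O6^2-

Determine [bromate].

0.02594 mol/L

n(S2O3^2-) = 0.03360 × 0.1134 = 3.810 × 10^-3 mol
n(I2) = n(S2O3^2-)/2 = 1.905 × 10^-3 mol
From the 1:3 ratio, n(BrO3^-) in the aliquot = 1/3 × 1.905 × 10^-3 = 6.350 × 10^-4 mol
[BrO3^-] = 6.350 × 10^-4 / 0.02448 = 0.02594 mol/L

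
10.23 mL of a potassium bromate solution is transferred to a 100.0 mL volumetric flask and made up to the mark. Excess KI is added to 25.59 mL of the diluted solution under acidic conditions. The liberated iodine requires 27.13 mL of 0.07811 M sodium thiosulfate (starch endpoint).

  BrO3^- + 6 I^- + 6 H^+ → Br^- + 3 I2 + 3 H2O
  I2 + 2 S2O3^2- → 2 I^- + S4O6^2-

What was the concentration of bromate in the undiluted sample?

n(S2O3^2-) = 0.02713 × 0.07811 = 2.119 × 10^-3 mol
n(I2) = n(S2O3^2-)/2 = 1.060 × 10^-3 mol
From the 1:3 ratio, n(BrO3^-) in the aliquot = 1/3 × 1.060 × 10^-3 = 3.532 × 10^-4 mol
[BrO3^-]_dilute = 3.532 × 10^-4 / 0.02559 = 0.01380 mol/L
[BrO3^-]_original = 0.01380 × 100.0/10.23 = 0.1349 mol/L

0.1349 M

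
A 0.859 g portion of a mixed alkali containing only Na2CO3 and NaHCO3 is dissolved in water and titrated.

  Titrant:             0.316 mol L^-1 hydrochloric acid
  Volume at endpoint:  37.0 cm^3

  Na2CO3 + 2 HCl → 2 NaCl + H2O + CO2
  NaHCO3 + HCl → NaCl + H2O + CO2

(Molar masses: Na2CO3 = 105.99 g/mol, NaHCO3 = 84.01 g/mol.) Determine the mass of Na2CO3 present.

n(HCl) = 0.0370 × 0.316 = 0.0117 mol
Let x = n(Na2CO3), y = n(NaHCO3).
Titrant: 2x + 1y = 0.0117;  mass: 105.99x + 84.01y = 0.859
Solving, x = 1.99 × 10^-3 mol, y = 7.72 × 10^-3 mol
mass of Na2CO3 = 1.99 × 10^-3 × 105.99 = 0.211 g

0.211 g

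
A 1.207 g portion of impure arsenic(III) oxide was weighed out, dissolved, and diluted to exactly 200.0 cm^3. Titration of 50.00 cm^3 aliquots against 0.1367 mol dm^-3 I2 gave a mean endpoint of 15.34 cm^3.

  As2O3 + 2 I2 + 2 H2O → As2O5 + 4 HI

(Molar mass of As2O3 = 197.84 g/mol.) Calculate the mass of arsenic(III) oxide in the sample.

n(I2) per titration = 0.01534 × 0.1367 = 2.097 × 10^-3 mol
From the 1:2 ratio, n(As2O3) in each aliquot = 1/2 × 2.097 × 10^-3 = 1.048 × 10^-3 mol
n(As2O3) in the whole flask = 1.048 × 10^-3 × 200.0/50.00 = 4.194 × 10^-3 mol
mass of As2O3 = 4.194 × 10^-3 × 197.84 = 0.8297 g

0.8297 g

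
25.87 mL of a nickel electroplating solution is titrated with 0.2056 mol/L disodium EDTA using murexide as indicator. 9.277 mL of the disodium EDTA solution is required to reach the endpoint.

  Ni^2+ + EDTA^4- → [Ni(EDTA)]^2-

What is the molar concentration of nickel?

n(EDTA) = 0.009277 L × 0.2056 mol/L = 1.907 × 10^-3 mol
n(Ni2+) = 1.907 × 10^-3 mol (1:1 mole ratio)
[Ni2+] = 1.907 × 10^-3 mol / 0.02587 L = 0.07373 mol/L

0.07373 mol/L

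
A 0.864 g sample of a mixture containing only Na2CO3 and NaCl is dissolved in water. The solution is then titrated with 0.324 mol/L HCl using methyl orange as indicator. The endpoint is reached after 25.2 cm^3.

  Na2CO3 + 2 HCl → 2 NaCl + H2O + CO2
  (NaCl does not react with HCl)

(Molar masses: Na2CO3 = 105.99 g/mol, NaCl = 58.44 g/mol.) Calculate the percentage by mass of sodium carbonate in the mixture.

50.1 %

n(HCl) = 0.0252 × 0.324 = 8.16 × 10^-3 mol
Let x = n(Na2CO3), y = n(NaCl).
Titrant: 2x = 8.16 × 10^-3;  mass: 105.99x + 58.44y = 0.864
Solving, x = 4.08 × 10^-3 mol, y = 7.38 × 10^-3 mol
mass of Na2CO3 = 4.08 × 10^-3 × 105.99 = 0.433 g
% Na2CO3 = 0.433 / 0.864 × 100 = 50.1 %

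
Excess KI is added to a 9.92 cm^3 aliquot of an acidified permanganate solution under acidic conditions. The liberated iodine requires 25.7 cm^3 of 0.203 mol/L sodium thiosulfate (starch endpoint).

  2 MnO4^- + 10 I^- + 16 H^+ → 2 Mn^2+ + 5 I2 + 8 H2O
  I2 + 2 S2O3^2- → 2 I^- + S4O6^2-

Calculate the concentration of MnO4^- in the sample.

n(S2O3^2-) = 0.0257 × 0.203 = 5.22 × 10^-3 mol
n(I2) = n(S2O3^2-)/2 = 2.61 × 10^-3 mol
From the 2:5 ratio, n(MnO4^-) in the aliquot = 2/5 × 2.61 × 10^-3 = 1.04 × 10^-3 mol
[MnO4^-] = 1.04 × 10^-3 / 0.00992 = 0.105 mol/L

0.105 mol/L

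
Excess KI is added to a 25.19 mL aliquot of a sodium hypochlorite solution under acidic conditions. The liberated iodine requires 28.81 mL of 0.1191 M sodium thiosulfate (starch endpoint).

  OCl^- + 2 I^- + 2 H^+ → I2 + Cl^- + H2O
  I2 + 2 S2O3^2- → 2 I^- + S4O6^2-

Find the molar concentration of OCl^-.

n(S2O3^2-) = 0.02881 × 0.1191 = 3.431 × 10^-3 mol
n(I2) = n(S2O3^2-)/2 = 1.716 × 10^-3 mol
n(OCl^-) in the aliquot = 1.716 × 10^-3 mol (1:1 ratio)
[OCl^-] = 1.716 × 10^-3 / 0.02519 = 0.06811 mol/L

0.06811 M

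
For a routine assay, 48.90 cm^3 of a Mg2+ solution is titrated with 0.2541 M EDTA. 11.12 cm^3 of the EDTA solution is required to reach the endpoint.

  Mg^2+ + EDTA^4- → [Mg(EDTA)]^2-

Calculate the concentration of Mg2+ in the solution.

0.05778 M

n(EDTA) = 0.01112 L × 0.2541 mol/L = 2.826 × 10^-3 mol
n(Mg2+) = 2.826 × 10^-3 mol (1:1 mole ratio)
[Mg2+] = 2.826 × 10^-3 mol / 0.04890 L = 0.05778 mol/L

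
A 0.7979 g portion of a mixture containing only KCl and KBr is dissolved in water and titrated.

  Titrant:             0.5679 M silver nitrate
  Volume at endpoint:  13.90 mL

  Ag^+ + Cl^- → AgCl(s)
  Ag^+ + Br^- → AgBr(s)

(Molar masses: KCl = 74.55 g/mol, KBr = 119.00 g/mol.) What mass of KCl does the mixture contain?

n(AgNO3) = 0.01390 × 0.5679 = 7.894 × 10^-3 mol
Let x = n(KCl), y = n(KBr).
Titrant: 1x + 1y = 7.894 × 10^-3;  mass: 74.55x + 119.00y = 0.7979
Solving, x = 3.183 × 10^-3 mol, y = 4.711 × 10^-3 mol
mass of KCl = 3.183 × 10^-3 × 74.55 = 0.2373 g

0.2373 g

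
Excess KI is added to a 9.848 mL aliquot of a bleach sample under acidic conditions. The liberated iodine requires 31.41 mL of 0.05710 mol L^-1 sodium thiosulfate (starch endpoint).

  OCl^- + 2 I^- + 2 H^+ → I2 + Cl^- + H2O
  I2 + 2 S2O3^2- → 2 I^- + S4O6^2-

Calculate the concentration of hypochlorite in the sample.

n(S2O3^2-) = 0.03141 × 0.05710 = 1.794 × 10^-3 mol
n(I2) = n(S2O3^2-)/2 = 8.968 × 10^-4 mol
n(OCl^-) in the aliquot = 8.968 × 10^-4 mol (1:1 ratio)
[OCl^-] = 8.968 × 10^-4 / 0.009848 = 0.09106 mol/L

0.09106 mol/L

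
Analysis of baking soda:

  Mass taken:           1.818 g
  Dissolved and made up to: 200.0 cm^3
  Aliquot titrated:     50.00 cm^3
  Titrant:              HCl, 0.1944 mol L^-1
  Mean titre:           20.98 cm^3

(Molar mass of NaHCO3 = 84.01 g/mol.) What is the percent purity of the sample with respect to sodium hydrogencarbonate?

75.39 %

NaHCO3 + HCl → NaCl + H2O + CO2
n(HCl) per titration = 0.02098 × 0.1944 = 4.079 × 10^-3 mol
n(NaHCO3) in each aliquot = 4.079 × 10^-3 mol (1:1 ratio)
n(NaHCO3) in the whole flask = 4.079 × 10^-3 × 200.0/50.00 = 0.01631 mol
mass of NaHCO3 = 0.01631 × 84.01 = 1.371 g
% NaHCO3 = 1.371 / 1.818 × 100 = 75.39 %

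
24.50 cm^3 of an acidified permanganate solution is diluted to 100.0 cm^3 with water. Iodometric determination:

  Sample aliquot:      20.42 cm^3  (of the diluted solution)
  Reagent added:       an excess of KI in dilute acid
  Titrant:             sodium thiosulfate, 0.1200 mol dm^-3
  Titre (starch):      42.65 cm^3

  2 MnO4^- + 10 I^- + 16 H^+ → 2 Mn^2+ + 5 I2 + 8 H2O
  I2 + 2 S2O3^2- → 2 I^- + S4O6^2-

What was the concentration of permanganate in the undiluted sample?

0.2046 mol/L

n(S2O3^2-) = 0.04265 × 0.1200 = 5.118 × 10^-3 mol
n(I2) = n(S2O3^2-)/2 = 2.559 × 10^-3 mol
From the 2:5 ratio, n(MnO4^-) in the aliquot = 2/5 × 2.559 × 10^-3 = 1.024 × 10^-3 mol
[MnO4^-]_dilute = 1.024 × 10^-3 / 0.02042 = 0.05013 mol/L
[MnO4^-]_original = 0.05013 × 100.0/24.50 = 0.2046 mol/L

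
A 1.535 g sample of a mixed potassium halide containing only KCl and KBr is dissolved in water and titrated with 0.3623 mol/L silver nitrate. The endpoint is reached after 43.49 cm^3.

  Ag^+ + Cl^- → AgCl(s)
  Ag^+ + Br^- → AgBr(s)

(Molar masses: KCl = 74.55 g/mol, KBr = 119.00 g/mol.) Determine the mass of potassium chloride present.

0.5703 g

n(AgNO3) = 0.04349 × 0.3623 = 0.01576 mol
Let x = n(KCl), y = n(KBr).
Titrant: 1x + 1y = 0.01576;  mass: 74.55x + 119.00y = 1.535
Solving, x = 7.649 × 10^-3 mol, y = 8.107 × 10^-3 mol
mass of KCl = 7.649 × 10^-3 × 74.55 = 0.5703 g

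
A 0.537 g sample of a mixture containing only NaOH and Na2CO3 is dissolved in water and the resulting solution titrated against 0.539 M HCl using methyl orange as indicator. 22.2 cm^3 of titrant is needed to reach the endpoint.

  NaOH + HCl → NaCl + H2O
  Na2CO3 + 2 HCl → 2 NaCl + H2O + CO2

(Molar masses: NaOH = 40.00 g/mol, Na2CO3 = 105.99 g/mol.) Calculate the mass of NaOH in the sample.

n(HCl) = 0.0222 × 0.539 = 0.0120 mol
Let x = n(NaOH), y = n(Na2CO3).
Titrant: 1x + 2y = 0.0120;  mass: 40.00x + 105.99y = 0.537
Solving, x = 7.47 × 10^-3 mol, y = 2.25 × 10^-3 mol
mass of NaOH = 7.47 × 10^-3 × 40.00 = 0.299 g

0.299 g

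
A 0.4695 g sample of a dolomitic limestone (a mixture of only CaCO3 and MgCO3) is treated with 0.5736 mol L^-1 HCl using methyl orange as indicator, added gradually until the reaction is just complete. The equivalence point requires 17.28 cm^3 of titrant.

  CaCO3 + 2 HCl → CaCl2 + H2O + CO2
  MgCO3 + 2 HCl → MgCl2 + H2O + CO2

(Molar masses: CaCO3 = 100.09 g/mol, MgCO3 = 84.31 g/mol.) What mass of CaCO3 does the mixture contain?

0.3277 g

n(HCl) = 0.01728 × 0.5736 = 9.912 × 10^-3 mol
Let x = n(CaCO3), y = n(MgCO3).
Titrant: 2x + 2y = 9.912 × 10^-3;  mass: 100.09x + 84.31y = 0.4695
Solving, x = 3.274 × 10^-3 mol, y = 1.682 × 10^-3 mol
mass of CaCO3 = 3.274 × 10^-3 × 100.09 = 0.3277 g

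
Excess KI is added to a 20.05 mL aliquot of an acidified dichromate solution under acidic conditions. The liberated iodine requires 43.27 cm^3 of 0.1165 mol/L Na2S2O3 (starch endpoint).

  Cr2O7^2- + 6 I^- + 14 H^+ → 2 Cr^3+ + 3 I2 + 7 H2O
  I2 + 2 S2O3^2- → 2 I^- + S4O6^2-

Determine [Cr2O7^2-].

0.04190 mol/L

n(S2O3^2-) = 0.04327 × 0.1165 = 5.041 × 10^-3 mol
n(I2) = n(S2O3^2-)/2 = 2.520 × 10^-3 mol
From the 1:3 ratio, n(Cr2O7^2-) in the aliquot = 1/3 × 2.520 × 10^-3 = 8.402 × 10^-4 mol
[Cr2O7^2-] = 8.402 × 10^-4 / 0.02005 = 0.04190 mol/L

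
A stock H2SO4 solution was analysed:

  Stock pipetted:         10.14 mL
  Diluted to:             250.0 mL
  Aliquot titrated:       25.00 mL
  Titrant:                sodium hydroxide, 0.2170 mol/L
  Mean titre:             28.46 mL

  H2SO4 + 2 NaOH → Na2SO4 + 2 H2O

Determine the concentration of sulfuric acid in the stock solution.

n(NaOH) = 0.02846 × 0.2170 = 6.176 × 10^-3 mol
From the 1:2 ratio, n(H2SO4) in the aliquot = 1/2 × 6.176 × 10^-3 = 3.088 × 10^-3 mol
[H2SO4]_dilute = 3.088 × 10^-3 / 0.02500 = 0.1235 mol/L
Dilution factor = 250.0 / 10.14 = 24.65
[H2SO4]_stock = 0.1235 × 24.65 = 3.045 mol/L

3.045 mol/L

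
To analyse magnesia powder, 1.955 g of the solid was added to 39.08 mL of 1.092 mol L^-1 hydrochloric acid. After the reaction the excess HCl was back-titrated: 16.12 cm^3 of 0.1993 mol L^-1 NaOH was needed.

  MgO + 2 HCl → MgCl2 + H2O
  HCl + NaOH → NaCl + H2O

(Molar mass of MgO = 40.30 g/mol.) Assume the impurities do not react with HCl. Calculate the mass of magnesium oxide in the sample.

n(HCl) added = 0.03908 × 1.092 = 0.04268 mol
n(NaOH) used in back-titration = 0.01612 × 0.1993 = 3.213 × 10^-3 mol
n(HCl) left over = 3.213 × 10^-3 mol (1:1 ratio)
n(HCl) consumed by analyte = 0.04268 − 3.213 × 10^-3 = 0.03946 mol
From the 1:2 ratio, n(MgO) = 1/2 × 0.03946 = 0.01973 mol
mass of MgO = 0.01973 × 40.30 = 0.7952 g

0.7952 g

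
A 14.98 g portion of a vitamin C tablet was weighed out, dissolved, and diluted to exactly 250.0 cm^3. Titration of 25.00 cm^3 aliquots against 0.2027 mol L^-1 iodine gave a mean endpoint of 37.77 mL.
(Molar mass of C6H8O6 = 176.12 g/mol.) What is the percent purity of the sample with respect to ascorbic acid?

90.01 %

C6H8O6 + I2 → C6H6O6 + 2 HI
n(I2) per titration = 0.03777 × 0.2027 = 7.656 × 10^-3 mol
n(C6H8O6) in each aliquot = 7.656 × 10^-3 mol (1:1 ratio)
n(C6H8O6) in the whole flask = 7.656 × 10^-3 × 250.0/25.00 = 0.07656 mol
mass of C6H8O6 = 0.07656 × 176.12 = 13.48 g
% C6H8O6 = 13.48 / 14.98 × 100 = 90.01 %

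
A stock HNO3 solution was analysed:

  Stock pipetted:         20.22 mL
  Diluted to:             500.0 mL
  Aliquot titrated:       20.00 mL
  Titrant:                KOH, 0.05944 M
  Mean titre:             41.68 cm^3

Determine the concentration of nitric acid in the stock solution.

HNO3 + KOH → KNO3 + H2O
n(KOH) = 0.04168 × 0.05944 = 2.477 × 10^-3 mol
n(HNO3) in the aliquot = 2.477 × 10^-3 mol (1:1 ratio)
[HNO3]_dilute = 2.477 × 10^-3 / 0.02000 = 0.1239 mol/L
Dilution factor = 500.0 / 20.22 = 24.73
[HNO3]_stock = 0.1239 × 24.73 = 3.063 mol/L

3.063 M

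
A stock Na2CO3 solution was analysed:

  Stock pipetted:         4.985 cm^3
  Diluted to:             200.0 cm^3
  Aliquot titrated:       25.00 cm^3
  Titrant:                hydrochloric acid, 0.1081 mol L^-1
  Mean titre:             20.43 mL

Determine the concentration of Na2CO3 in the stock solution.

Na2CO3 + 2 HCl → 2 NaCl + H2O + CO2
n(HCl) = 0.02043 × 0.1081 = 2.208 × 10^-3 mol
From the 1:2 ratio, n(Na2CO3) in the aliquot = 1/2 × 2.208 × 10^-3 = 1.104 × 10^-3 mol
[Na2CO3]_dilute = 1.104 × 10^-3 / 0.02500 = 0.04417 mol/L
Dilution factor = 200.0 / 4.985 = 40.12
[Na2CO3]_stock = 0.04417 × 40.12 = 1.772 mol/L

1.772 mol/L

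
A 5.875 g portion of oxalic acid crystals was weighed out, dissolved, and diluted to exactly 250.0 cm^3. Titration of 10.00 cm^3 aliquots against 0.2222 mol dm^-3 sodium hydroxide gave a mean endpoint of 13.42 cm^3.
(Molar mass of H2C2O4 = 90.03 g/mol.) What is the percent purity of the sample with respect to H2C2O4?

H2C2O4 + 2 NaOH → Na2C2O4 + 2 H2O
n(NaOH) per titration = 0.01342 × 0.2222 = 2.982 × 10^-3 mol
From the 1:2 ratio, n(H2C2O4) in each aliquot = 1/2 × 2.982 × 10^-3 = 1.491 × 10^-3 mol
n(H2C2O4) in the whole flask = 1.491 × 10^-3 × 250.0/10.00 = 0.03727 mol
mass of H2C2O4 = 0.03727 × 90.03 = 3.356 g
% H2C2O4 = 3.356 / 5.875 × 100 = 57.12 %

57.12 %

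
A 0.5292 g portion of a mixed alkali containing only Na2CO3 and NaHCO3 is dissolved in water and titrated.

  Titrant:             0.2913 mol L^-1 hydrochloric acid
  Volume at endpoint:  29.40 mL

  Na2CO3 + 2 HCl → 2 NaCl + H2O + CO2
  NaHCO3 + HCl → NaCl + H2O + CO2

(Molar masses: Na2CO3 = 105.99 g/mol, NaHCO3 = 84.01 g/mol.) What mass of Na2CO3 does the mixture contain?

n(HCl) = 0.02940 × 0.2913 = 8.564 × 10^-3 mol
Let x = n(Na2CO3), y = n(NaHCO3).
Titrant: 2x + 1y = 8.564 × 10^-3;  mass: 105.99x + 84.01y = 0.5292
Solving, x = 3.068 × 10^-3 mol, y = 2.429 × 10^-3 mol
mass of Na2CO3 = 3.068 × 10^-3 × 105.99 = 0.3251 g

0.3251 g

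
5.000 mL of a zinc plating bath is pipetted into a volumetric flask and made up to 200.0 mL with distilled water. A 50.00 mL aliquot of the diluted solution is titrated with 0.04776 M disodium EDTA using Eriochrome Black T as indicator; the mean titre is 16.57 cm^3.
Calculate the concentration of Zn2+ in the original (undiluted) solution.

0.6331 M

Zn^2+ + EDTA^4- → [Zn(EDTA)]^2-
n(EDTA) = 0.01657 × 0.04776 = 7.914 × 10^-4 mol
n(Zn2+) in the aliquot = 7.914 × 10^-4 mol (1:1 ratio)
[Zn2+]_dilute = 7.914 × 10^-4 / 0.05000 = 0.01583 mol/L
Dilution factor = 200.0 / 5.000 = 40.00
[Zn2+]_stock = 0.01583 × 40.00 = 0.6331 mol/L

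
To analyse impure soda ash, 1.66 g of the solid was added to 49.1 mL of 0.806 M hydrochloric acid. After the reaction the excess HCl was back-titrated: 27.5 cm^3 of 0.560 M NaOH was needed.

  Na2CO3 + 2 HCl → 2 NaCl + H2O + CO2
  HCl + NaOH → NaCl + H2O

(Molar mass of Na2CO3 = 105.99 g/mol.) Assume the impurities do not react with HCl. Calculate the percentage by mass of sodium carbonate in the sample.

77.2 %

n(HCl) added = 0.0491 × 0.806 = 0.0396 mol
n(NaOH) used in back-titration = 0.0275 × 0.560 = 0.0154 mol
n(HCl) left over = 0.0154 mol (1:1 ratio)
n(HCl) consumed by analyte = 0.0396 − 0.0154 = 0.0242 mol
From the 1:2 ratio, n(Na2CO3) = 1/2 × 0.0242 = 0.0121 mol
mass of Na2CO3 = 0.0121 × 105.99 = 1.28 g
% Na2CO3 = 1.28 / 1.66 × 100 = 77.2 %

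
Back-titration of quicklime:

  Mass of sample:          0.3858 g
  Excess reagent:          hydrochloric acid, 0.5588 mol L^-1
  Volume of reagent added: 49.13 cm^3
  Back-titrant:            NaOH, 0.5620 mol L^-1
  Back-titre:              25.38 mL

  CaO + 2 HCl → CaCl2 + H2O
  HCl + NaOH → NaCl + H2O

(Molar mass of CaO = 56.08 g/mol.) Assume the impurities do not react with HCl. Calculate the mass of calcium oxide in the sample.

0.3699 g

n(HCl) added = 0.04913 × 0.5588 = 0.02745 mol
n(NaOH) used in back-titration = 0.02538 × 0.5620 = 0.01426 mol
n(HCl) left over = 0.01426 mol (1:1 ratio)
n(HCl) consumed by analyte = 0.02745 − 0.01426 = 0.01319 mol
From the 1:2 ratio, n(CaO) = 1/2 × 0.01319 = 6.595 × 10^-3 mol
mass of CaO = 6.595 × 10^-3 × 56.08 = 0.3699 g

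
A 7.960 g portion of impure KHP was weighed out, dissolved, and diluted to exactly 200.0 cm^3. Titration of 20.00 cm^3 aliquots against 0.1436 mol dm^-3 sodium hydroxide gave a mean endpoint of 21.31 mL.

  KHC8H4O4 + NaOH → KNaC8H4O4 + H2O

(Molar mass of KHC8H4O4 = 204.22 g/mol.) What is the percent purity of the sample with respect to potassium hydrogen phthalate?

78.51 %

n(NaOH) per titration = 0.02131 × 0.1436 = 3.060 × 10^-3 mol
n(KHC8H4O4) in each aliquot = 3.060 × 10^-3 mol (1:1 ratio)
n(KHC8H4O4) in the whole flask = 3.060 × 10^-3 × 200.0/20.00 = 0.03060 mol
mass of KHC8H4O4 = 0.03060 × 204.22 = 6.249 g
% KHC8H4O4 = 6.249 / 7.960 × 100 = 78.51 %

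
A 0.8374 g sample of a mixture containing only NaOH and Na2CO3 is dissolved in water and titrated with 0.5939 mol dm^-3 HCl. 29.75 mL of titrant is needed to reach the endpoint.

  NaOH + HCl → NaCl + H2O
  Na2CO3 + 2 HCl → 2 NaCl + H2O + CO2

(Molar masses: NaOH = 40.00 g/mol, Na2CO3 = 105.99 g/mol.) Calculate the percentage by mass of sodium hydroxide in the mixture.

n(HCl) = 0.02975 × 0.5939 = 0.01767 mol
Let x = n(NaOH), y = n(Na2CO3).
Titrant: 1x + 2y = 0.01767;  mass: 40.00x + 105.99y = 0.8374
Solving, x = 7.614 × 10^-3 mol, y = 5.027 × 10^-3 mol
mass of NaOH = 7.614 × 10^-3 × 40.00 = 0.3046 g
% NaOH = 0.3046 / 0.8374 × 100 = 36.37 %

36.37 %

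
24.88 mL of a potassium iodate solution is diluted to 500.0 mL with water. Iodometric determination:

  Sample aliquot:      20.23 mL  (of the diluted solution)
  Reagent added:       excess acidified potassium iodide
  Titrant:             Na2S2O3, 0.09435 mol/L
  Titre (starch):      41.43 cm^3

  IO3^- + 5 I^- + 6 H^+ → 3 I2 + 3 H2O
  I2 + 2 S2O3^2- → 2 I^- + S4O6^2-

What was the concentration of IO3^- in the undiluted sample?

n(S2O3^2-) = 0.04143 × 0.09435 = 3.909 × 10^-3 mol
n(I2) = n(S2O3^2-)/2 = 1.954 × 10^-3 mol
From the 1:3 ratio, n(IO3^-) in the aliquot = 1/3 × 1.954 × 10^-3 = 6.515 × 10^-4 mol
[IO3^-]_dilute = 6.515 × 10^-4 / 0.02023 = 0.03220 mol/L
[IO3^-]_original = 0.03220 × 500.0/24.88 = 0.6472 mol/L

0.6472 mol/L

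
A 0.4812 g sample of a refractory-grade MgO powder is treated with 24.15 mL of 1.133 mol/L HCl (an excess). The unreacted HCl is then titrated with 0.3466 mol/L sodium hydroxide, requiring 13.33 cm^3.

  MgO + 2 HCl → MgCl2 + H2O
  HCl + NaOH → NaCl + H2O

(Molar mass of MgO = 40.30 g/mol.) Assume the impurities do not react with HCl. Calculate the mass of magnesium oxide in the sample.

n(HCl) added = 0.02415 × 1.133 = 0.02736 mol
n(NaOH) used in back-titration = 0.01333 × 0.3466 = 4.620 × 10^-3 mol
n(HCl) left over = 4.620 × 10^-3 mol (1:1 ratio)
n(HCl) consumed by analyte = 0.02736 − 4.620 × 10^-3 = 0.02274 mol
From the 1:2 ratio, n(MgO) = 1/2 × 0.02274 = 0.01137 mol
mass of MgO = 0.01137 × 40.30 = 0.4582 g

0.4582 g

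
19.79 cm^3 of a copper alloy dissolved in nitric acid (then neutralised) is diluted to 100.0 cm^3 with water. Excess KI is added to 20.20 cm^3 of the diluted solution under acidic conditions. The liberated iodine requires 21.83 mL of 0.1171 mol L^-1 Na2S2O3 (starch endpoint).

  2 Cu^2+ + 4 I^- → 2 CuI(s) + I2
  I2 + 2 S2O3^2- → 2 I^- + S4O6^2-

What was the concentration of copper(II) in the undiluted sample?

n(S2O3^2-) = 0.02183 × 0.1171 = 2.556 × 10^-3 mol
n(I2) = n(S2O3^2-)/2 = 1.278 × 10^-3 mol
From the 2:1 ratio, n(Cu2+) in the aliquot = 2/1 × 1.278 × 10^-3 = 2.556 × 10^-3 mol
[Cu2+]_dilute = 2.556 × 10^-3 / 0.02020 = 0.1265 mol/L
[Cu2+]_original = 0.1265 × 100.0/19.79 = 0.6395 mol/L

0.6395 mol/L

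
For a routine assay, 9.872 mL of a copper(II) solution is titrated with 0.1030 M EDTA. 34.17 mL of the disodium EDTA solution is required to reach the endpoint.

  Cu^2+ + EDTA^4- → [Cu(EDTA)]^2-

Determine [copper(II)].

0.3565 M

n(EDTA) = 0.03417 L × 0.1030 mol/L = 3.520 × 10^-3 mol
n(Cu2+) = 3.520 × 10^-3 mol (1:1 mole ratio)
[Cu2+] = 3.520 × 10^-3 mol / 0.009872 L = 0.3565 mol/L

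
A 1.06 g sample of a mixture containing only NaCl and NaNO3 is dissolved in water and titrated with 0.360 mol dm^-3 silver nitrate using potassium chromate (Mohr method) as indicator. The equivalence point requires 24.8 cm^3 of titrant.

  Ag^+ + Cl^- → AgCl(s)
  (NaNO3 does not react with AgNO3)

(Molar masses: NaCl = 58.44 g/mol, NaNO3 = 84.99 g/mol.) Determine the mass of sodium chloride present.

0.522 g

n(AgNO3) = 0.0248 × 0.360 = 8.93 × 10^-3 mol
Let x = n(NaCl), y = n(NaNO3).
Titrant: 1x = 8.93 × 10^-3;  mass: 58.44x + 84.99y = 1.06
Solving, x = 8.93 × 10^-3 mol, y = 6.33 × 10^-3 mol
mass of NaCl = 8.93 × 10^-3 × 58.44 = 0.522 g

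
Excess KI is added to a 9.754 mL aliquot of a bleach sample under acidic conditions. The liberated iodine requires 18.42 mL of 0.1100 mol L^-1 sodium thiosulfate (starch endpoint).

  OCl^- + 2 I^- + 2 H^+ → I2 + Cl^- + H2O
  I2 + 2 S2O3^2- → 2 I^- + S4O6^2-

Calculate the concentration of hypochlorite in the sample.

0.1039 mol/L

n(S2O3^2-) = 0.01842 × 0.1100 = 2.026 × 10^-3 mol
n(I2) = n(S2O3^2-)/2 = 1.013 × 10^-3 mol
n(OCl^-) in the aliquot = 1.013 × 10^-3 mol (1:1 ratio)
[OCl^-] = 1.013 × 10^-3 / 0.009754 = 0.1039 mol/L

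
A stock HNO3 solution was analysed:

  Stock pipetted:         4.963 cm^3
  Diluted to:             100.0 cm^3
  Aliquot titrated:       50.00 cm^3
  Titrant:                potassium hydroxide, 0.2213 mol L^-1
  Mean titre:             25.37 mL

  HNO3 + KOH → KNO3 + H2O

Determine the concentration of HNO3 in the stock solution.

2.262 mol/L

n(KOH) = 0.02537 × 0.2213 = 5.614 × 10^-3 mol
n(HNO3) in the aliquot = 5.614 × 10^-3 mol (1:1 ratio)
[HNO3]_dilute = 5.614 × 10^-3 / 0.05000 = 0.1123 mol/L
Dilution factor = 100.0 / 4.963 = 20.15
[HNO3]_stock = 0.1123 × 20.15 = 2.262 mol/L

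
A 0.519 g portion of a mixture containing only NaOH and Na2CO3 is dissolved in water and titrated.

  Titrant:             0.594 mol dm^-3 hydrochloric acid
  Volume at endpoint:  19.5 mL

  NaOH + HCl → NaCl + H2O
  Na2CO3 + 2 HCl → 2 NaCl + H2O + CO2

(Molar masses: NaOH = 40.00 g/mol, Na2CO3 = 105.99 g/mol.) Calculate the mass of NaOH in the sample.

0.292 g

n(HCl) = 0.0195 × 0.594 = 0.0116 mol
Let x = n(NaOH), y = n(Na2CO3).
Titrant: 1x + 2y = 0.0116;  mass: 40.00x + 105.99y = 0.519
Solving, x = 7.30 × 10^-3 mol, y = 2.14 × 10^-3 mol
mass of NaOH = 7.30 × 10^-3 × 40.00 = 0.292 g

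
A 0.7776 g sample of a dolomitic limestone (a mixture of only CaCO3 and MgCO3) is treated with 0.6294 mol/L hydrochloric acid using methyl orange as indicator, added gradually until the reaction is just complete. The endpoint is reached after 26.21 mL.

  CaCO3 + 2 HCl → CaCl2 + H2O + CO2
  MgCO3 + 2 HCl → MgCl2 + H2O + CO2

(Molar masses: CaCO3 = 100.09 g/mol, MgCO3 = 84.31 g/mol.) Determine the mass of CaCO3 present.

0.5213 g

n(HCl) = 0.02621 × 0.6294 = 0.01650 mol
Let x = n(CaCO3), y = n(MgCO3).
Titrant: 2x + 2y = 0.01650;  mass: 100.09x + 84.31y = 0.7776
Solving, x = 5.208 × 10^-3 mol, y = 3.040 × 10^-3 mol
mass of CaCO3 = 5.208 × 10^-3 × 100.09 = 0.5213 g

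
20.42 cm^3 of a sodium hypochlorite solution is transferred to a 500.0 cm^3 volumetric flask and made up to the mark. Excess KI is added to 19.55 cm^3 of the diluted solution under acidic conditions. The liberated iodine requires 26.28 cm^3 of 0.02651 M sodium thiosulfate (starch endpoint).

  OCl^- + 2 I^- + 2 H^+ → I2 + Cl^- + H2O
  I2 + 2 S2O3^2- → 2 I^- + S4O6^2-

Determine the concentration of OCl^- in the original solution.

n(S2O3^2-) = 0.02628 × 0.02651 = 6.967 × 10^-4 mol
n(I2) = n(S2O3^2-)/2 = 3.483 × 10^-4 mol
n(OCl^-) in the aliquot = 3.483 × 10^-4 mol (1:1 ratio)
[OCl^-]_dilute = 3.483 × 10^-4 / 0.01955 = 0.01782 mol/L
[OCl^-]_original = 0.01782 × 500.0/20.42 = 0.4363 mol/L

0.4363 M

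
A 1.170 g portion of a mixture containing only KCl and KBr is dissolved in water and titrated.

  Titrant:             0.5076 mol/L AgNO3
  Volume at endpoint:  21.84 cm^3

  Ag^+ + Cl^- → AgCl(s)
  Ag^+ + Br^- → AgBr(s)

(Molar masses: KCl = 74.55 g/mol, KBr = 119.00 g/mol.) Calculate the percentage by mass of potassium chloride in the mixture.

n(AgNO3) = 0.02184 × 0.5076 = 0.01109 mol
Let x = n(KCl), y = n(KBr).
Titrant: 1x + 1y = 0.01109;  mass: 74.55x + 119.00y = 1.170
Solving, x = 3.357 × 10^-3 mol, y = 7.729 × 10^-3 mol
mass of KCl = 3.357 × 10^-3 × 74.55 = 0.2503 g
% KCl = 0.2503 / 1.170 × 100 = 21.39 %

21.39 %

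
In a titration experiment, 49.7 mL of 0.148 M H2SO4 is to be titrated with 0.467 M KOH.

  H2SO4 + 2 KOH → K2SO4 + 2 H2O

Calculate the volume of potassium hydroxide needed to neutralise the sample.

31.5 mL

n(H2SO4) = 0.0497 L × 0.148 mol/L = 7.36 × 10^-3 mol
From the 2:1 stoichiometry, n(KOH) = 2/1 × 7.36 × 10^-3 = 0.0147 mol
V(KOH) = 0.0147 mol / 0.467 mol/L = 0.0315 L = 31.5 mL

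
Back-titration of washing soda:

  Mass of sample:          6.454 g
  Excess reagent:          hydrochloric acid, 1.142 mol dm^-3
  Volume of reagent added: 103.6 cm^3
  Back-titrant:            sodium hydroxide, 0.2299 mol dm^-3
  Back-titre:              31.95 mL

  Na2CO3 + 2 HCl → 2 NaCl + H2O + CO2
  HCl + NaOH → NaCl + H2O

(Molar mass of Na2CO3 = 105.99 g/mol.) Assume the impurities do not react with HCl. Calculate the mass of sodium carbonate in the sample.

5.881 g

n(HCl) added = 0.1036 × 1.142 = 0.1183 mol
n(NaOH) used in back-titration = 0.03195 × 0.2299 = 7.345 × 10^-3 mol
n(HCl) left over = 7.345 × 10^-3 mol (1:1 ratio)
n(HCl) consumed by analyte = 0.1183 − 7.345 × 10^-3 = 0.1110 mol
From the 1:2 ratio, n(Na2CO3) = 1/2 × 0.1110 = 0.05548 mol
mass of Na2CO3 = 0.05548 × 105.99 = 5.881 g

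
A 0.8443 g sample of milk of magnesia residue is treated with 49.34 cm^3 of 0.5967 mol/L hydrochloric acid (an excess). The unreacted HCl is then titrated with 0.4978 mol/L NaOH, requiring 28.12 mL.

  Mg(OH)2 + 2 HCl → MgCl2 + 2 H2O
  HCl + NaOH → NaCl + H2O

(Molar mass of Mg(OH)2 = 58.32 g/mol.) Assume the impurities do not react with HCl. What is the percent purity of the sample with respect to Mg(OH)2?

53.34 %

n(HCl) added = 0.04934 × 0.5967 = 0.02944 mol
n(NaOH) used in back-titration = 0.02812 × 0.4978 = 0.01400 mol
n(HCl) left over = 0.01400 mol (1:1 ratio)
n(HCl) consumed by analyte = 0.02944 − 0.01400 = 0.01544 mol
From the 1:2 ratio, n(Mg(OH)2) = 1/2 × 0.01544 = 7.722 × 10^-3 mol
mass of Mg(OH)2 = 7.722 × 10^-3 × 58.32 = 0.4503 g
% Mg(OH)2 = 0.4503 / 0.8443 × 100 = 53.34 %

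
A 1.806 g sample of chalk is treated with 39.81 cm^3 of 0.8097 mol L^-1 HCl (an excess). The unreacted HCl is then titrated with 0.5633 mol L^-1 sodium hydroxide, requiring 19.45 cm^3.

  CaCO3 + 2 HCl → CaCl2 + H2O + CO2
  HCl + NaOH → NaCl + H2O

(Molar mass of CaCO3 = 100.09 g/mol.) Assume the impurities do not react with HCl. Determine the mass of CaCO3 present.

n(HCl) added = 0.03981 × 0.8097 = 0.03223 mol
n(NaOH) used in back-titration = 0.01945 × 0.5633 = 0.01096 mol
n(HCl) left over = 0.01096 mol (1:1 ratio)
n(HCl) consumed by analyte = 0.03223 − 0.01096 = 0.02128 mol
From the 1:2 ratio, n(CaCO3) = 1/2 × 0.02128 = 0.01064 mol
mass of CaCO3 = 0.01064 × 100.09 = 1.065 g

1.065 g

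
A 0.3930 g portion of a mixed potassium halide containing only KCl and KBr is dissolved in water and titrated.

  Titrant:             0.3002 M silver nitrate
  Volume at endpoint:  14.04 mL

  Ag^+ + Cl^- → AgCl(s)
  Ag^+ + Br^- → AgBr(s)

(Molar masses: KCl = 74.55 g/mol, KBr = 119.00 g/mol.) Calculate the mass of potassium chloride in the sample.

n(AgNO3) = 0.01404 × 0.3002 = 4.215 × 10^-3 mol
Let x = n(KCl), y = n(KBr).
Titrant: 1x + 1y = 4.215 × 10^-3;  mass: 74.55x + 119.00y = 0.3930
Solving, x = 2.442 × 10^-3 mol, y = 1.772 × 10^-3 mol
mass of KCl = 2.442 × 10^-3 × 74.55 = 0.1821 g

0.1821 g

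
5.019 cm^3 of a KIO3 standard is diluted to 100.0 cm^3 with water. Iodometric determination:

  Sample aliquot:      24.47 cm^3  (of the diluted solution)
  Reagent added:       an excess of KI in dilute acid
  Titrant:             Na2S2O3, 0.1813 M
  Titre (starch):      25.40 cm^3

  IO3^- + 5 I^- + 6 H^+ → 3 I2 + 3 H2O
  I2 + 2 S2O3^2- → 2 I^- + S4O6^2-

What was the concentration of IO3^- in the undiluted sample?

n(S2O3^2-) = 0.02540 × 0.1813 = 4.605 × 10^-3 mol
n(I2) = n(S2O3^2-)/2 = 2.303 × 10^-3 mol
From the 1:3 ratio, n(IO3^-) in the aliquot = 1/3 × 2.303 × 10^-3 = 7.675 × 10^-4 mol
[IO3^-]_dilute = 7.675 × 10^-4 / 0.02447 = 0.03137 mol/L
[IO3^-]_original = 0.03137 × 100.0/5.019 = 0.6249 mol/L

0.6249 M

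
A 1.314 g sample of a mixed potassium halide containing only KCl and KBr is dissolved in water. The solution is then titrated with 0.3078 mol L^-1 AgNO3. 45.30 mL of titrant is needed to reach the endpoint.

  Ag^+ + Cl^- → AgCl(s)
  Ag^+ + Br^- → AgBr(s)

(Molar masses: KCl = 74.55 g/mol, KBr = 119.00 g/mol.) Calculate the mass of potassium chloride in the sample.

n(AgNO3) = 0.04530 × 0.3078 = 0.01394 mol
Let x = n(KCl), y = n(KBr).
Titrant: 1x + 1y = 0.01394;  mass: 74.55x + 119.00y = 1.314
Solving, x = 7.767 × 10^-3 mol, y = 6.176 × 10^-3 mol
mass of KCl = 7.767 × 10^-3 × 74.55 = 0.5791 g

0.5791 g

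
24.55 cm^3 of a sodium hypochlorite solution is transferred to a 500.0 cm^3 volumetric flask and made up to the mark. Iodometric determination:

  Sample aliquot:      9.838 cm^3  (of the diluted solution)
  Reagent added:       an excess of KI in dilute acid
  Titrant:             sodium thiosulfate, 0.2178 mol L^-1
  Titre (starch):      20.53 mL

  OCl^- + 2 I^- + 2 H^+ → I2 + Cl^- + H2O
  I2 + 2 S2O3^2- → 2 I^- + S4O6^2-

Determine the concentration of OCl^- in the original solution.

n(S2O3^2-) = 0.02053 × 0.2178 = 4.471 × 10^-3 mol
n(I2) = n(S2O3^2-)/2 = 2.236 × 10^-3 mol
n(OCl^-) in the aliquot = 2.236 × 10^-3 mol (1:1 ratio)
[OCl^-]_dilute = 2.236 × 10^-3 / 0.009838 = 0.2273 mol/L
[OCl^-]_original = 0.2273 × 500.0/24.55 = 4.628 mol/L

4.628 mol/L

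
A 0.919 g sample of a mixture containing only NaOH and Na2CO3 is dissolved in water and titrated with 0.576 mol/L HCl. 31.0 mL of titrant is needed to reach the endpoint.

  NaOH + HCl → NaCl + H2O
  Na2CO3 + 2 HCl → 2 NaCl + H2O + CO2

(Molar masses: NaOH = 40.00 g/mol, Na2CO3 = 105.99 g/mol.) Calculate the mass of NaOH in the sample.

0.0840 g

n(HCl) = 0.0310 × 0.576 = 0.0179 mol
Let x = n(NaOH), y = n(Na2CO3).
Titrant: 1x + 2y = 0.0179;  mass: 40.00x + 105.99y = 0.919
Solving, x = 2.10 × 10^-3 mol, y = 7.88 × 10^-3 mol
mass of NaOH = 2.10 × 10^-3 × 40.00 = 0.0840 g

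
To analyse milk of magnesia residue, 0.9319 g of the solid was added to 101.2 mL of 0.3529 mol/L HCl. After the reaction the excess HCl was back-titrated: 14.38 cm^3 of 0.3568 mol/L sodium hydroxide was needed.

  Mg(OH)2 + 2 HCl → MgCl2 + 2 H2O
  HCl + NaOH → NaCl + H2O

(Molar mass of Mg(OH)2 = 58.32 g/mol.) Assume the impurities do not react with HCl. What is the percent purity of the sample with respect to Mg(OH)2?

n(HCl) added = 0.1012 × 0.3529 = 0.03571 mol
n(NaOH) used in back-titration = 0.01438 × 0.3568 = 5.131 × 10^-3 mol
n(HCl) left over = 5.131 × 10^-3 mol (1:1 ratio)
n(HCl) consumed by analyte = 0.03571 − 5.131 × 10^-3 = 0.03058 mol
From the 1:2 ratio, n(Mg(OH)2) = 1/2 × 0.03058 = 0.01529 mol
mass of Mg(OH)2 = 0.01529 × 58.32 = 0.8918 g
% Mg(OH)2 = 0.8918 / 0.9319 × 100 = 95.70 %

95.70 %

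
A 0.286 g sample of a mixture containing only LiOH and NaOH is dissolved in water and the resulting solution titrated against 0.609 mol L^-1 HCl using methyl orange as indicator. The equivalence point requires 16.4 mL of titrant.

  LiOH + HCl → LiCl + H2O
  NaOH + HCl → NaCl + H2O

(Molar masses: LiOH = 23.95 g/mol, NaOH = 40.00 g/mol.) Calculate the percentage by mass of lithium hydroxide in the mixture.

59.2 %

n(HCl) = 0.0164 × 0.609 = 9.99 × 10^-3 mol
Let x = n(LiOH), y = n(NaOH).
Titrant: 1x + 1y = 9.99 × 10^-3;  mass: 23.95x + 40.00y = 0.286
Solving, x = 7.07 × 10^-3 mol, y = 2.92 × 10^-3 mol
mass of LiOH = 7.07 × 10^-3 × 23.95 = 0.169 g
% LiOH = 0.169 / 0.286 × 100 = 59.2 %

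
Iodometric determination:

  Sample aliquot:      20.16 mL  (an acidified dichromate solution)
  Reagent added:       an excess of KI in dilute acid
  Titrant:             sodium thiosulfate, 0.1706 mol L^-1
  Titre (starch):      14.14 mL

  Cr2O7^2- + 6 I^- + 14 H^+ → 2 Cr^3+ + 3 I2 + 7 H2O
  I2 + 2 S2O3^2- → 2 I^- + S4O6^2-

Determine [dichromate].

n(S2O3^2-) = 0.01414 × 0.1706 = 2.412 × 10^-3 mol
n(I2) = n(S2O3^2-)/2 = 1.206 × 10^-3 mol
From the 1:3 ratio, n(Cr2O7^2-) in the aliquot = 1/3 × 1.206 × 10^-3 = 4.020 × 10^-4 mol
[Cr2O7^2-] = 4.020 × 10^-4 / 0.02016 = 0.01994 mol/L

0.01994 mol/L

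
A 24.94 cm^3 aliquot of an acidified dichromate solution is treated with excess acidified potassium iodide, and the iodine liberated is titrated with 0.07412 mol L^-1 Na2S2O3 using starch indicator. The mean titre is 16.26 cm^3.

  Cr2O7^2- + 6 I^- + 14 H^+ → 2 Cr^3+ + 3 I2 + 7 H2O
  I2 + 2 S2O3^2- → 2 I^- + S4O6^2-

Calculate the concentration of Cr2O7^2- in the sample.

n(S2O3^2-) = 0.01626 × 0.07412 = 1.205 × 10^-3 mol
n(I2) = n(S2O3^2-)/2 = 6.026 × 10^-4 mol
From the 1:3 ratio, n(Cr2O7^2-) in the aliquot = 1/3 × 6.026 × 10^-4 = 2.009 × 10^-4 mol
[Cr2O7^2-] = 2.009 × 10^-4 / 0.02494 = 0.008054 mol/L

0.008054 mol/L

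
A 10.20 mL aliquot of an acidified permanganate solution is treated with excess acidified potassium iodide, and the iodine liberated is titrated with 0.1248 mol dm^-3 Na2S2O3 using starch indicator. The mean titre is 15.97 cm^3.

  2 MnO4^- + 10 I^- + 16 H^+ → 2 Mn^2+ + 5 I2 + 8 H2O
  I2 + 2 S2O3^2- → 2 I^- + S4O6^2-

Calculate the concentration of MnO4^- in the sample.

n(S2O3^2-) = 0.01597 × 0.1248 = 1.993 × 10^-3 mol
n(I2) = n(S2O3^2-)/2 = 9.965 × 10^-4 mol
From the 2:5 ratio, n(MnO4^-) in the aliquot = 2/5 × 9.965 × 10^-4 = 3.986 × 10^-4 mol
[MnO4^-] = 3.986 × 10^-4 / 0.01020 = 0.03908 mol/L

0.03908 mol/L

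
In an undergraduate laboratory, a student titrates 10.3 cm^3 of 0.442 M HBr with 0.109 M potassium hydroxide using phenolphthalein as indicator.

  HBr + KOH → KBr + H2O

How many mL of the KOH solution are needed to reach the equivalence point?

n(HBr) = 0.0103 L × 0.442 mol/L = 4.55 × 10^-3 mol
n(KOH) = 4.55 × 10^-3 mol (1:1 stoichiometry)
V(KOH) = 4.55 × 10^-3 mol / 0.109 mol/L = 0.0418 L = 41.8 mL

41.8 mL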